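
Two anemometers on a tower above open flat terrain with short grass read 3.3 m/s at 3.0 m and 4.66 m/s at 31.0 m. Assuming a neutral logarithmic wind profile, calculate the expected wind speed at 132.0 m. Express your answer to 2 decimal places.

5.50 m/s

Log law: V ∝ ln(z/z₀). From the pair, with r = V₁/V₂ = 0.70815,
ln z₀ = (ln z₁ − r·ln z₂)/(1 − r) = (1.0986 − 0.70815×3.4340)/0.29185 = -4.5681 → z₀ = 0.01038 m
V₃ = V₁ · ln(z₃/z₀)/ln(z₁/z₀) = 3.3 × 9.4509/5.6667 = 5.5037 m/s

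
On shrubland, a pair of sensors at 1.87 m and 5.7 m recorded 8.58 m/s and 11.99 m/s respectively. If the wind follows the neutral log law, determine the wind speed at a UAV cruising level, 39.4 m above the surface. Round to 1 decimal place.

Log law: V ∝ ln(z/z₀). From the pair, with r = V₁/V₂ = 0.71560,
ln z₀ = (ln z₁ − r·ln z₂)/(1 − r) = (0.6259 − 0.71560×1.7405)/0.28440 = -2.1784 → z₀ = 0.1132 m
V₃ = V₁ · ln(z₃/z₀)/ln(z₁/z₀) = 8.58 × 5.8521/2.8043 = 17.9051 m/s

17.9 m/s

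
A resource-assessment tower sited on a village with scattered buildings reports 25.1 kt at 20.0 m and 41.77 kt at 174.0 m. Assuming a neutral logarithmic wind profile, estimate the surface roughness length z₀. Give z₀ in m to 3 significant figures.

Log law: V(z) ∝ ln(z/z₀). With r = V₁/V₂ = 25.1/41.77 = 0.60091,
r · ln(z₂/z₀) = ln(z₁/z₀) ⇒ ln z₀ = (ln z₁ − r·ln z₂)/(1 − r)
ln z₀ = (2.99573 − 0.60091×5.15906) / 0.39909 = -0.2616
z₀ = exp(-0.2616) = 0.7698 m

z₀ ≈ 0.770 m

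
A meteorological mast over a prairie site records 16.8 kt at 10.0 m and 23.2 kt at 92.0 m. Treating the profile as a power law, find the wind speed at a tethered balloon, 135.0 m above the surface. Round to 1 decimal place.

24.5 kt

First find α: α = ln(V₂/V₁)/ln(z₂/z₁) = ln(23.2/16.8)/ln(92.0/10.0) = 0.32277/2.21920 = 0.1454
Extrapolate from 92.0 m to 135.0 m: V₃ = 23.2 × (135.0/92.0)^0.1454 = 23.2 × 1.0574 = 24.5308 kt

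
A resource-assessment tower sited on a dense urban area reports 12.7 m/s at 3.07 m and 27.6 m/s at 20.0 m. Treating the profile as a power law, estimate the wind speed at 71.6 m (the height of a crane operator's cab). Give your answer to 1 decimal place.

First find α: α = ln(V₂/V₁)/ln(z₂/z₁) = ln(27.6/12.7)/ln(20.0/3.07) = 0.77621/1.87405 = 0.4142
Extrapolate from 20.0 m to 71.6 m: V₃ = 27.6 × (71.6/20.0)^0.4142 = 27.6 × 1.6959 = 46.8082 m/s

46.8 m/s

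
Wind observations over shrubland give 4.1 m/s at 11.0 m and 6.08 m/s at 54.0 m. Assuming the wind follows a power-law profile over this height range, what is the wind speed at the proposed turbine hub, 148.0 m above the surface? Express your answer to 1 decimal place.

7.8 m/s

First find α: α = ln(V₂/V₁)/ln(z₂/z₁) = ln(6.08/4.1)/ln(54.0/11.0) = 0.39402/1.59109 = 0.2476
Extrapolate from 54.0 m to 148.0 m: V₃ = 6.08 × (148.0/54.0)^0.2476 = 6.08 × 1.2836 = 7.8044 m/s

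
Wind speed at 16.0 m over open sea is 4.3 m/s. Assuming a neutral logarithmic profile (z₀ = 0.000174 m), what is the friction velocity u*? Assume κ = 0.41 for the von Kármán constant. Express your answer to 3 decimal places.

u* ≈ 0.154 m/s

Log law: V(z) = (u*/κ) · ln(z/z₀) ⇒ u* = κ · V / ln(z/z₀)
u* = 0.41 × 4.3 / ln(16.0/0.000174) = 0.41 × 4.3 / 11.4290
   = 1.7630 / 11.4290 = 0.1543 m/s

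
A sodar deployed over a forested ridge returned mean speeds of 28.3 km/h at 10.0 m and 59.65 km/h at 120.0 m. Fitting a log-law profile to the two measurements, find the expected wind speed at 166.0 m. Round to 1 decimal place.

63.7 km/h

Log law: V ∝ ln(z/z₀). From the pair, with r = V₁/V₂ = 0.47443,
ln z₀ = (ln z₁ − r·ln z₂)/(1 − r) = (2.3026 − 0.47443×4.7875)/0.52557 = 0.0594 → z₀ = 1.061 m
V₃ = V₁ · ln(z₃/z₀)/ln(z₁/z₀) = 28.3 × 5.0526/2.2432 = 63.7439 km/h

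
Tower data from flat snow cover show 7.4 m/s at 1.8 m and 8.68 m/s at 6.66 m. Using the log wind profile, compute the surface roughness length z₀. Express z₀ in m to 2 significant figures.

Log law: V(z) ∝ ln(z/z₀). With r = V₁/V₂ = 7.4/8.68 = 0.85253,
r · ln(z₂/z₀) = ln(z₁/z₀) ⇒ ln z₀ = (ln z₁ − r·ln z₂)/(1 − r)
ln z₀ = (0.58779 − 0.85253×1.89612) / 0.14747 = -6.9760
z₀ = exp(-6.9760) = 0.0009340 m

z₀ ≈ 0.00093 m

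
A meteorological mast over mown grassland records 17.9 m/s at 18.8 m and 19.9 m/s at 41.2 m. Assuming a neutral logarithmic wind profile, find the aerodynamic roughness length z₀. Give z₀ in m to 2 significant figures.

Log law: V(z) ∝ ln(z/z₀). With r = V₁/V₂ = 17.9/19.9 = 0.89950,
r · ln(z₂/z₀) = ln(z₁/z₀) ⇒ ln z₀ = (ln z₁ − r·ln z₂)/(1 − r)
ln z₀ = (2.93386 − 0.89950×3.71844) / 0.10050 = -4.0881
z₀ = exp(-4.0881) = 0.01677 m

z₀ ≈ 0.017 m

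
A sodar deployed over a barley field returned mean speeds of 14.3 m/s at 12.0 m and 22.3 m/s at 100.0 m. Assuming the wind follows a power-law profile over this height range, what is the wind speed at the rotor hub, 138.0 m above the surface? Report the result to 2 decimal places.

23.86 m/s

First find α: α = ln(V₂/V₁)/ln(z₂/z₁) = ln(22.3/14.3)/ln(100.0/12.0) = 0.44433/2.12026 = 0.2096
Extrapolate from 100.0 m to 138.0 m: V₃ = 22.3 × (138.0/100.0)^0.2096 = 22.3 × 1.0698 = 23.8571 m/s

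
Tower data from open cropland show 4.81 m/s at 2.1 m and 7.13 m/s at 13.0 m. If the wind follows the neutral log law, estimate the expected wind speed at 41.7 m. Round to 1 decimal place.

8.6 m/s

Log law: V ∝ ln(z/z₀). From the pair, with r = V₁/V₂ = 0.67461,
ln z₀ = (ln z₁ − r·ln z₂)/(1 − r) = (0.7419 − 0.67461×2.5649)/0.32539 = -3.0377 → z₀ = 0.04795 m
V₃ = V₁ · ln(z₃/z₀)/ln(z₁/z₀) = 4.81 × 6.7682/3.7796 = 8.6133 m/s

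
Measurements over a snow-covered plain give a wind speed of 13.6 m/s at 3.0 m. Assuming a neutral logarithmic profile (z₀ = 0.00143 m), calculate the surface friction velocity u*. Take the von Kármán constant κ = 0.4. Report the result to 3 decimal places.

u* ≈ 0.711 m/s

Log law: V(z) = (u*/κ) · ln(z/z₀) ⇒ u* = κ · V / ln(z/z₀)
u* = 0.4 × 13.6 / ln(3.0/0.00143) = 0.4 × 13.6 / 7.6487
   = 5.4400 / 7.6487 = 0.7112 m/s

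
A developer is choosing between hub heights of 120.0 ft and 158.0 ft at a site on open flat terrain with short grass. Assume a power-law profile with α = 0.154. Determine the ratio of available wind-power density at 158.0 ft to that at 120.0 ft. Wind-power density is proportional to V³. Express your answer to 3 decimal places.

1.136

Speed ratio: V_B/V_A = (z_B/z_A)^α = (158.0/120.0)^0.154 = (1.3167)^0.154 = 1.04328
Power-density ratio: P_B/P_A = (V_B/V_A)³ = (1.04328)³ = 1.13553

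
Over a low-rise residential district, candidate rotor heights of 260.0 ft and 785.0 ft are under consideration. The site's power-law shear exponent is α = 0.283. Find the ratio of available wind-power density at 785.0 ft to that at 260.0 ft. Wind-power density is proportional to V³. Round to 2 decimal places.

2.56

Speed ratio: V_B/V_A = (z_B/z_A)^α = (785.0/260.0)^0.283 = (3.0192)^0.283 = 1.36713
Power-density ratio: P_B/P_A = (V_B/V_A)³ = (1.36713)³ = 2.55524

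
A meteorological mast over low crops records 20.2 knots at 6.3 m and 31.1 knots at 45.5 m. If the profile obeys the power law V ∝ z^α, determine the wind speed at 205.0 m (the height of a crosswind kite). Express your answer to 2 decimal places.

First find α: α = ln(V₂/V₁)/ln(z₂/z₁) = ln(31.1/20.2)/ln(45.5/6.3) = 0.43153/1.97716 = 0.2183
Extrapolate from 45.5 m to 205.0 m: V₃ = 31.1 × (205.0/45.5)^0.2183 = 31.1 × 1.3889 = 43.1959 knots

43.20 knots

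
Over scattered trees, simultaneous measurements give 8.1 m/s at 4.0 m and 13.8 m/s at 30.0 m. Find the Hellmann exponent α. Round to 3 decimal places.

α ≈ 0.264

Power law: V₂/V₁ = (z₂/z₁)^α ⇒ α = ln(V₂/V₁) / ln(z₂/z₁)
α = ln(13.8/8.1) / ln(30.0/4.0) = ln(1.7037) / ln(7.5000)
  = 0.53280 / 2.01490 = 0.26443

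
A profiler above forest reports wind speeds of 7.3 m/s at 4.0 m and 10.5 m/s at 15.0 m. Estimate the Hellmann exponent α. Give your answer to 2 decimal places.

α ≈ 0.28

Power law: V₂/V₁ = (z₂/z₁)^α ⇒ α = ln(V₂/V₁) / ln(z₂/z₁)
α = ln(10.5/7.3) / ln(15.0/4.0) = ln(1.4384) / ln(3.7500)
  = 0.36350 / 1.32176 = 0.27501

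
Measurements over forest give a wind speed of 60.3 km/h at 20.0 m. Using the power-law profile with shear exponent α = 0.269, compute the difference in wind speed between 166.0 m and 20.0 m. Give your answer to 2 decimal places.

46.25 km/h

Power law: V₂ = V₁ · (z₂/z₁)^α = 60.3 × (8.3000)^0.269 = 106.5490 km/h
ΔV = 106.5490 − 60.3 = 46.2490 km/h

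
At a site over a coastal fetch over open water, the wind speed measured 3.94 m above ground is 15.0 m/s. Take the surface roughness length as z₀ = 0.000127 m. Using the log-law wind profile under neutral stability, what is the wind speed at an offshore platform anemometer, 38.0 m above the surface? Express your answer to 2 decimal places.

18.29 m/s

Log law: V(z) ∝ ln(z/z₀), so V₂/V₁ = ln(z₂/z₀) / ln(z₁/z₀).
ln(38.0/0.000127) = 12.6089, ln(3.94/0.000127) = 10.3425
V₂ = 15.0 × 12.6089/10.3425 = 15.0 × 1.2191 = 18.2870 m/s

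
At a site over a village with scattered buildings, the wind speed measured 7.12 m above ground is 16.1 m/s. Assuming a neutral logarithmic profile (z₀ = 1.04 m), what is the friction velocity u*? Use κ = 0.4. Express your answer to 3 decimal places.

Log law: V(z) = (u*/κ) · ln(z/z₀) ⇒ u* = κ · V / ln(z/z₀)
u* = 0.4 × 16.1 / ln(7.12/1.04) = 0.4 × 16.1 / 1.9237
   = 6.4400 / 1.9237 = 3.3477 m/s

u* ≈ 3.348 m/s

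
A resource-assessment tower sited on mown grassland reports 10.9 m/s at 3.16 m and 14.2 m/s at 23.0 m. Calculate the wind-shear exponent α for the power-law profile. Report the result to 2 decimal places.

α ≈ 0.13

Power law: V₂/V₁ = (z₂/z₁)^α ⇒ α = ln(V₂/V₁) / ln(z₂/z₁)
α = ln(14.2/10.9) / ln(23.0/3.16) = ln(1.3028) / ln(7.2785)
  = 0.26448 / 1.98492 = 0.13324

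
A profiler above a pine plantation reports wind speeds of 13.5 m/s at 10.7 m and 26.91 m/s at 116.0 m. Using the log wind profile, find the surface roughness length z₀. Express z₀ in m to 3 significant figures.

Log law: V(z) ∝ ln(z/z₀). With r = V₁/V₂ = 13.5/26.91 = 0.50167,
r · ln(z₂/z₀) = ln(z₁/z₀) ⇒ ln z₀ = (ln z₁ − r·ln z₂)/(1 − r)
ln z₀ = (2.37024 − 0.50167×4.75359) / 0.49833 = -0.0291
z₀ = exp(-0.0291) = 0.9713 m

z₀ ≈ 0.971 m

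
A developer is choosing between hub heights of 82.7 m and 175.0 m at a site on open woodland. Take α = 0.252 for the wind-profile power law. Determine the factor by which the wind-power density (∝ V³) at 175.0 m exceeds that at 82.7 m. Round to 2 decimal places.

1.76

Speed ratio: V_B/V_A = (z_B/z_A)^α = (175.0/82.7)^0.252 = (2.1161)^0.252 = 1.20791
Power-density ratio: P_B/P_A = (V_B/V_A)³ = (1.20791)³ = 1.76239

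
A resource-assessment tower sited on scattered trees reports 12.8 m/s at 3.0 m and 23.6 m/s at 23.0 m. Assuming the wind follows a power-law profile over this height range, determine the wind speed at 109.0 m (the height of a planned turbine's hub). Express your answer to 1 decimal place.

37.7 m/s

First find α: α = ln(V₂/V₁)/ln(z₂/z₁) = ln(23.6/12.8)/ln(23.0/3.0) = 0.61180/2.03688 = 0.3004
Extrapolate from 23.0 m to 109.0 m: V₃ = 23.6 × (109.0/23.0)^0.3004 = 23.6 × 1.5957 = 37.6588 m/s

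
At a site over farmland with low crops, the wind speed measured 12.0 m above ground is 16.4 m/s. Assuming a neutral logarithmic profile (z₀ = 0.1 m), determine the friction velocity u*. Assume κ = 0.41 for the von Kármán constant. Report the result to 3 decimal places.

u* ≈ 1.404 m/s

Log law: V(z) = (u*/κ) · ln(z/z₀) ⇒ u* = κ · V / ln(z/z₀)
u* = 0.41 × 16.4 / ln(12.0/0.1) = 0.41 × 16.4 / 4.7875
   = 6.7240 / 4.7875 = 1.4045 m/s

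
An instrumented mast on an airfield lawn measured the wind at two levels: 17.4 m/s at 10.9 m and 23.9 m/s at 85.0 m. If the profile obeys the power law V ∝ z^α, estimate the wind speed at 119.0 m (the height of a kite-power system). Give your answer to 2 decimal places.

First find α: α = ln(V₂/V₁)/ln(z₂/z₁) = ln(23.9/17.4)/ln(85.0/10.9) = 0.31741/2.05389 = 0.1545
Extrapolate from 85.0 m to 119.0 m: V₃ = 23.9 × (119.0/85.0)^0.1545 = 23.9 × 1.0534 = 25.1756 m/s

25.18 m/s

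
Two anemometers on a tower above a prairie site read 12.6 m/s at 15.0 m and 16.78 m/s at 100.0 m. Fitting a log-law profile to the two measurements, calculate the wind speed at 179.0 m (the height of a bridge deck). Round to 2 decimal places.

Log law: V ∝ ln(z/z₀). From the pair, with r = V₁/V₂ = 0.75089,
ln z₀ = (ln z₁ − r·ln z₂)/(1 − r) = (2.7081 − 0.75089×4.6052)/0.24911 = -3.0105 → z₀ = 0.04927 m
V₃ = V₁ · ln(z₃/z₀)/ln(z₁/z₀) = 12.6 × 8.1979/5.7186 = 18.0628 m/s

18.06 m/s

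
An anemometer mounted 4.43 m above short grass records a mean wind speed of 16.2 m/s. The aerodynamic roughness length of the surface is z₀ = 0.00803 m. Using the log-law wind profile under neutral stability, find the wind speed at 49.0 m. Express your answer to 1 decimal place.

22.4 m/s

Log law: V(z) ∝ ln(z/z₀), so V₂/V₁ = ln(z₂/z₀) / ln(z₁/z₀).
ln(49.0/0.00803) = 8.7164, ln(4.43/0.00803) = 6.3130
V₂ = 16.2 × 8.7164/6.3130 = 16.2 × 1.3807 = 22.3675 m/s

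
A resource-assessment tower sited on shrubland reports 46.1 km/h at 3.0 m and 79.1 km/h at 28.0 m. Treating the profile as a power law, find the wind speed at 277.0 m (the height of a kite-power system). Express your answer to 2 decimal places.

137.65 km/h

First find α: α = ln(V₂/V₁)/ln(z₂/z₁) = ln(79.1/46.1)/ln(28.0/3.0) = 0.53990/2.23359 = 0.2417
Extrapolate from 28.0 m to 277.0 m: V₃ = 79.1 × (277.0/28.0)^0.2417 = 79.1 × 1.7402 = 137.6461 km/h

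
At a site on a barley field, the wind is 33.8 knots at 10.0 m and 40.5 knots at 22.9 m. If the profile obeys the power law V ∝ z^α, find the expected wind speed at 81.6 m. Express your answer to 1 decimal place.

53.4 knots

First find α: α = ln(V₂/V₁)/ln(z₂/z₁) = ln(40.5/33.8)/ln(22.9/10.0) = 0.18084/0.82855 = 0.2183
Extrapolate from 22.9 m to 81.6 m: V₃ = 40.5 × (81.6/22.9)^0.2183 = 40.5 × 1.3196 = 53.4446 knots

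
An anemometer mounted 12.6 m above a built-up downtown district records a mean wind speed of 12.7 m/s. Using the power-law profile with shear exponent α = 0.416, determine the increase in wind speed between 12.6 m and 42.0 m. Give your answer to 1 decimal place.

8.3 m/s

Power law: V₂ = V₁ · (z₂/z₁)^α = 12.7 × (3.3333)^0.416 = 20.9566 m/s
ΔV = 20.9566 − 12.7 = 8.2566 m/s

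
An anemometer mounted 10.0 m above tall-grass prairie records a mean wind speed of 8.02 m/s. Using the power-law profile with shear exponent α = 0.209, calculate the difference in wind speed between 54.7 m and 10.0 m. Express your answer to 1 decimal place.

Power law: V₂ = V₁ · (z₂/z₁)^α = 8.02 × (5.4700)^0.209 = 11.4397 m/s
ΔV = 11.4397 − 8.02 = 3.4197 m/s

3.4 m/s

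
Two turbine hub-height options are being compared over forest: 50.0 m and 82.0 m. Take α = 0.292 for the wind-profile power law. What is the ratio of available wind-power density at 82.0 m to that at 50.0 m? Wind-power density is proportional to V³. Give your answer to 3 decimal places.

Speed ratio: V_B/V_A = (z_B/z_A)^α = (82.0/50.0)^0.292 = (1.6400)^0.292 = 1.15541
Power-density ratio: P_B/P_A = (V_B/V_A)³ = (1.15541)³ = 1.54242

1.542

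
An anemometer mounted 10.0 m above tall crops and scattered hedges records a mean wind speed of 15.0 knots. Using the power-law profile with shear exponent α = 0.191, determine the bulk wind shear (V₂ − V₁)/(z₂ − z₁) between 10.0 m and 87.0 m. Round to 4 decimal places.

0.0997 knots/m

Power law: V₂ = V₁ · (z₂/z₁)^α = 15.0 × (8.7000)^0.191 = 22.6746 knots
ΔV/Δz = (22.6746 − 15.0)/(87.0 − 10.0) = 7.6746/77.0000 = 0.09967 knots/m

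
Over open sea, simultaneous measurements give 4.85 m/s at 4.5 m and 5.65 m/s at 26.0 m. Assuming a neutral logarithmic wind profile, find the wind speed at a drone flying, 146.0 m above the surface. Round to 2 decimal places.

6.44 m/s

Log law: V ∝ ln(z/z₀). From the pair, with r = V₁/V₂ = 0.85841,
ln z₀ = (ln z₁ − r·ln z₂)/(1 − r) = (1.5041 − 0.85841×3.2581)/0.14159 = -9.1297 → z₀ = 0.0001084 m
V₃ = V₁ · ln(z₃/z₀)/ln(z₁/z₀) = 4.85 × 14.1133/10.6337 = 6.4370 m/s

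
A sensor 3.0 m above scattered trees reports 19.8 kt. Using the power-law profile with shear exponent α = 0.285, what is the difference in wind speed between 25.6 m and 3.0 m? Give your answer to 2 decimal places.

Power law: V₂ = V₁ · (z₂/z₁)^α = 19.8 × (8.5333)^0.285 = 36.4783 kt
ΔV = 36.4783 − 19.8 = 16.6783 kt

16.68 kt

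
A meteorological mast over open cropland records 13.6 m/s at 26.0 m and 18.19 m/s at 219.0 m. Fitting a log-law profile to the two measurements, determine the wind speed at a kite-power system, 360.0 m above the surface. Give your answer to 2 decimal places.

19.26 m/s

Log law: V ∝ ln(z/z₀). From the pair, with r = V₁/V₂ = 0.74766,
ln z₀ = (ln z₁ − r·ln z₂)/(1 − r) = (3.2581 − 0.74766×5.3891)/0.25234 = -3.0559 → z₀ = 0.04708 m
V₃ = V₁ · ln(z₃/z₀)/ln(z₁/z₀) = 13.6 × 8.9420/6.3140 = 19.2606 m/s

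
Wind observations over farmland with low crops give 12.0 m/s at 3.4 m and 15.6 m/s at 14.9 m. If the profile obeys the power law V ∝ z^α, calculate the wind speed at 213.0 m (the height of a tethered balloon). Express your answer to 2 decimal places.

First find α: α = ln(V₂/V₁)/ln(z₂/z₁) = ln(15.6/12.0)/ln(14.9/3.4) = 0.26236/1.47759 = 0.1776
Extrapolate from 14.9 m to 213.0 m: V₃ = 15.6 × (213.0/14.9)^0.1776 = 15.6 × 1.6037 = 25.0175 m/s

25.02 m/s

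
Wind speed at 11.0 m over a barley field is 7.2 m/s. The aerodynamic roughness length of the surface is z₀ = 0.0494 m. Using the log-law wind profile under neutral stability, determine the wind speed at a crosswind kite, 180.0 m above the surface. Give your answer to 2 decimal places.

10.92 m/s

Log law: V(z) ∝ ln(z/z₀), so V₂/V₁ = ln(z₂/z₀) / ln(z₁/z₀).
ln(180.0/0.0494) = 8.2008, ln(11.0/0.0494) = 5.4057
V₂ = 7.2 × 8.2008/5.4057 = 7.2 × 1.5171 = 10.9228 m/s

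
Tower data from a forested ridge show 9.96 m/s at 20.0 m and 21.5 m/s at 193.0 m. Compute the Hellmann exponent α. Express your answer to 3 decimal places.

Power law: V₂/V₁ = (z₂/z₁)^α ⇒ α = ln(V₂/V₁) / ln(z₂/z₁)
α = ln(21.5/9.96) / ln(193.0/20.0) = ln(2.1586) / ln(9.6500)
  = 0.76948 / 2.26696 = 0.33943

α ≈ 0.339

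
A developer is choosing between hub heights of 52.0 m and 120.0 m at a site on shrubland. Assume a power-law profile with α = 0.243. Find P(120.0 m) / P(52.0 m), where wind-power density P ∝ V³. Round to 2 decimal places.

1.84

Speed ratio: V_B/V_A = (z_B/z_A)^α = (120.0/52.0)^0.243 = (2.3077)^0.243 = 1.22533
Power-density ratio: P_B/P_A = (V_B/V_A)³ = (1.22533)³ = 1.83974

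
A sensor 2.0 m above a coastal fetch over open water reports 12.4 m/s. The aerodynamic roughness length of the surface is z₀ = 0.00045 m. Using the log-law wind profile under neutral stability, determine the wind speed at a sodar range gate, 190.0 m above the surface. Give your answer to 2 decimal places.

Log law: V(z) ∝ ln(z/z₀), so V₂/V₁ = ln(z₂/z₀) / ln(z₁/z₀).
ln(190.0/0.00045) = 12.9533, ln(2.0/0.00045) = 8.3994
V₂ = 12.4 × 12.9533/8.3994 = 12.4 × 1.5422 = 19.1229 m/s

19.12 m/s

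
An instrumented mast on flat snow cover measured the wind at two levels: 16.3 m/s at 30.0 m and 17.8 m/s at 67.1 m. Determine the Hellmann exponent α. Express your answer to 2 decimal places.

Power law: V₂/V₁ = (z₂/z₁)^α ⇒ α = ln(V₂/V₁) / ln(z₂/z₁)
α = ln(17.8/16.3) / ln(67.1/30.0) = ln(1.0920) / ln(2.2367)
  = 0.08803 / 0.80499 = 0.10936

α ≈ 0.11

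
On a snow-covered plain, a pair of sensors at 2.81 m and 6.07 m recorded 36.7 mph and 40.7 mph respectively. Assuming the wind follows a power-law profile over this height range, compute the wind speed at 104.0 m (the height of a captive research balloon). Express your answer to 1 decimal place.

59.6 mph

First find α: α = ln(V₂/V₁)/ln(z₂/z₁) = ln(40.7/36.7)/ln(6.07/2.81) = 0.10345/0.77017 = 0.1343
Extrapolate from 6.07 m to 104.0 m: V₃ = 40.7 × (104.0/6.07)^0.1343 = 40.7 × 1.4646 = 59.6111 mph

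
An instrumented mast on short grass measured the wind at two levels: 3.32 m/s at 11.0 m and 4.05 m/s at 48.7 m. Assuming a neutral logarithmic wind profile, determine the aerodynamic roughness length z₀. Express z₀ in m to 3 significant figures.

z₀ ≈ 0.0127 m

Log law: V(z) ∝ ln(z/z₀). With r = V₁/V₂ = 3.32/4.05 = 0.81975,
r · ln(z₂/z₀) = ln(z₁/z₀) ⇒ ln z₀ = (ln z₁ − r·ln z₂)/(1 − r)
ln z₀ = (2.39790 − 0.81975×3.88568) / 0.18025 = -4.3685
z₀ = exp(-4.3685) = 0.01267 m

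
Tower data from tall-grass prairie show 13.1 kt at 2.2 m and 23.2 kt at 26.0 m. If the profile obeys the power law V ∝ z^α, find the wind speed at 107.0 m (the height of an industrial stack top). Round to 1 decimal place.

First find α: α = ln(V₂/V₁)/ln(z₂/z₁) = ln(23.2/13.1)/ln(26.0/2.2) = 0.57154/2.46964 = 0.2314
Extrapolate from 26.0 m to 107.0 m: V₃ = 23.2 × (107.0/26.0)^0.2314 = 23.2 × 1.3874 = 32.1869 kt

32.2 kt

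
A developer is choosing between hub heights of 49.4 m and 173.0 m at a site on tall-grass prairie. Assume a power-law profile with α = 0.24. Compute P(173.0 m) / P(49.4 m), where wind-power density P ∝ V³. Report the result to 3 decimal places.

2.466

Speed ratio: V_B/V_A = (z_B/z_A)^α = (173.0/49.4)^0.24 = (3.5020)^0.24 = 1.35094
Power-density ratio: P_B/P_A = (V_B/V_A)³ = (1.35094)³ = 2.46553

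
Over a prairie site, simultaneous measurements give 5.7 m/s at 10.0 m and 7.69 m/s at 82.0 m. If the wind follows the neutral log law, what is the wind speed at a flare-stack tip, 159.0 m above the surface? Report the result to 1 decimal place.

Log law: V ∝ ln(z/z₀). From the pair, with r = V₁/V₂ = 0.74122,
ln z₀ = (ln z₁ − r·ln z₂)/(1 − r) = (2.3026 − 0.74122×4.4067)/0.25878 = -3.7243 → z₀ = 0.02413 m
V₃ = V₁ · ln(z₃/z₀)/ln(z₁/z₀) = 5.7 × 8.7932/6.0269 = 8.3163 m/s

8.3 m/s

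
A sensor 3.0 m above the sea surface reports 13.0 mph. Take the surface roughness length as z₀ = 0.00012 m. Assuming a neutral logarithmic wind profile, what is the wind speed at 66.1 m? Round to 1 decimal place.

17.0 mph

Log law: V(z) ∝ ln(z/z₀), so V₂/V₁ = ln(z₂/z₀) / ln(z₁/z₀).
ln(66.1/0.00012) = 13.2192, ln(3.0/0.00012) = 10.1266
V₂ = 13.0 × 13.2192/10.1266 = 13.0 × 1.3054 = 16.9701 mph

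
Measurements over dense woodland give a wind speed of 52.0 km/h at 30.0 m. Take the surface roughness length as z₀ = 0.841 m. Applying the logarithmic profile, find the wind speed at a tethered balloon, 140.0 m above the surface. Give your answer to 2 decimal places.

74.41 km/h

Log law: V(z) ∝ ln(z/z₀), so V₂/V₁ = ln(z₂/z₀) / ln(z₁/z₀).
ln(140.0/0.841) = 5.1148, ln(30.0/0.841) = 3.5744
V₂ = 52.0 × 5.1148/3.5744 = 52.0 × 1.4310 = 74.4105 km/h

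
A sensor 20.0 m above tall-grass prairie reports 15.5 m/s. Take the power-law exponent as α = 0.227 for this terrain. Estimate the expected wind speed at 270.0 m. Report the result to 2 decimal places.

27.98 m/s

Power-law profile: V₂ = V₁ · (z₂/z₁)^α
V₂ = 15.5 × (270.0/20.0)^0.227 = 15.5 × (13.5000)^0.227
    = 15.5 × 1.8055 = 27.9845 m/s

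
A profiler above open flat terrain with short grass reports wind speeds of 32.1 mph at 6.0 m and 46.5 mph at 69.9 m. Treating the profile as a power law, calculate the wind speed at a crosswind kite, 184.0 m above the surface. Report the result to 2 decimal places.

First find α: α = ln(V₂/V₁)/ln(z₂/z₁) = ln(46.5/32.1)/ln(69.9/6.0) = 0.37060/2.45531 = 0.1509
Extrapolate from 69.9 m to 184.0 m: V₃ = 46.5 × (184.0/69.9)^0.1509 = 46.5 × 1.1573 = 53.8143 mph

53.81 mph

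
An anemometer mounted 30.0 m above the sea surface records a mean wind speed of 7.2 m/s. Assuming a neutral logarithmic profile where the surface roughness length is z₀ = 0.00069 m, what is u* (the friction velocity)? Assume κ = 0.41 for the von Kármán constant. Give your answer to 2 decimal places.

Log law: V(z) = (u*/κ) · ln(z/z₀) ⇒ u* = κ · V / ln(z/z₀)
u* = 0.41 × 7.2 / ln(30.0/0.00069) = 0.41 × 7.2 / 10.6800
   = 2.9520 / 10.6800 = 0.2764 m/s

u* ≈ 0.28 m/s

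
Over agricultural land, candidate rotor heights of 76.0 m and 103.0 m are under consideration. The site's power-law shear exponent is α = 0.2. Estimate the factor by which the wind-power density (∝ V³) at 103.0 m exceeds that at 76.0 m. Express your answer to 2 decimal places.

Speed ratio: V_B/V_A = (z_B/z_A)^α = (103.0/76.0)^0.2 = (1.3553)^0.2 = 1.06269
Power-density ratio: P_B/P_A = (V_B/V_A)³ = (1.06269)³ = 1.20009

1.20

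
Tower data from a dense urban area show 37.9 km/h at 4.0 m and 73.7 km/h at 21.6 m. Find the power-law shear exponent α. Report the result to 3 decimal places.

α ≈ 0.394

Power law: V₂/V₁ = (z₂/z₁)^α ⇒ α = ln(V₂/V₁) / ln(z₂/z₁)
α = ln(73.7/37.9) / ln(21.6/4.0) = ln(1.9446) / ln(5.4000)
  = 0.66505 / 1.68640 = 0.39436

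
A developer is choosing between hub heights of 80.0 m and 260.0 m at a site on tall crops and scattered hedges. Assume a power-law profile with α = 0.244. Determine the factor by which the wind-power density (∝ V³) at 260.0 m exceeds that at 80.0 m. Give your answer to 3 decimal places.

Speed ratio: V_B/V_A = (z_B/z_A)^α = (260.0/80.0)^0.244 = (3.2500)^0.244 = 1.33321
Power-density ratio: P_B/P_A = (V_B/V_A)³ = (1.33321)³ = 2.36973

2.370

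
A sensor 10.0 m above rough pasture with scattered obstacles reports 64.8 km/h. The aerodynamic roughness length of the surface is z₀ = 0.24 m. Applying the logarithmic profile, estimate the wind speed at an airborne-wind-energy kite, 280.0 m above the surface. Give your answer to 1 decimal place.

122.7 km/h

Log law: V(z) ∝ ln(z/z₀), so V₂/V₁ = ln(z₂/z₀) / ln(z₁/z₀).
ln(280.0/0.24) = 7.0619, ln(10.0/0.24) = 3.7297
V₂ = 64.8 × 7.0619/3.7297 = 64.8 × 1.8934 = 122.6939 km/h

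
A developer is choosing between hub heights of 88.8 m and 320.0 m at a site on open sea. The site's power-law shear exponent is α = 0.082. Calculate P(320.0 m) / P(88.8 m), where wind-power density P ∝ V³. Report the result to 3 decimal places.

Speed ratio: V_B/V_A = (z_B/z_A)^α = (320.0/88.8)^0.082 = (3.6036)^0.082 = 1.11084
Power-density ratio: P_B/P_A = (V_B/V_A)³ = (1.11084)³ = 1.37075

1.371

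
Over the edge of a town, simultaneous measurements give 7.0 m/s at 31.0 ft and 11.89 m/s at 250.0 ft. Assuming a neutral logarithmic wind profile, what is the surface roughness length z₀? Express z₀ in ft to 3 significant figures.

z₀ ≈ 1.56 ft

Log law: V(z) ∝ ln(z/z₀). With r = V₁/V₂ = 7.0/11.89 = 0.58873,
r · ln(z₂/z₀) = ln(z₁/z₀) ⇒ ln z₀ = (ln z₁ − r·ln z₂)/(1 − r)
ln z₀ = (3.43399 − 0.58873×5.52146) / 0.41127 = 0.4458
z₀ = exp(0.4458) = 1.562 ft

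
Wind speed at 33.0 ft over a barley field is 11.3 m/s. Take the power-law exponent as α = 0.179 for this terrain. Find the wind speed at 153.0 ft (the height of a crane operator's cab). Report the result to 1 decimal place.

14.9 m/s

Power-law profile: V₂ = V₁ · (z₂/z₁)^α
V₂ = 11.3 × (153.0/33.0)^0.179 = 11.3 × (4.6364)^0.179
    = 11.3 × 1.3160 = 14.8705 m/s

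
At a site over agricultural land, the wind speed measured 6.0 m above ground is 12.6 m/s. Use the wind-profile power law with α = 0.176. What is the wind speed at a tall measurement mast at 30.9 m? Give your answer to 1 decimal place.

16.8 m/s

Power-law profile: V₂ = V₁ · (z₂/z₁)^α
V₂ = 12.6 × (30.9/6.0)^0.176 = 12.6 × (5.1500)^0.176
    = 12.6 × 1.3344 = 16.8131 m/s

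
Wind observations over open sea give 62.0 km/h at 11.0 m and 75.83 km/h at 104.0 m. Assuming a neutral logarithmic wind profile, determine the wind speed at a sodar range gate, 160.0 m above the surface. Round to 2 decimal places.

78.48 km/h

Log law: V ∝ ln(z/z₀). From the pair, with r = V₁/V₂ = 0.81762,
ln z₀ = (ln z₁ − r·ln z₂)/(1 − r) = (2.3979 − 0.81762×4.6444)/0.18238 = -7.6732 → z₀ = 0.0004651 m
V₃ = V₁ · ln(z₃/z₀)/ln(z₁/z₀) = 62.0 × 12.7483/10.0711 = 78.4820 km/h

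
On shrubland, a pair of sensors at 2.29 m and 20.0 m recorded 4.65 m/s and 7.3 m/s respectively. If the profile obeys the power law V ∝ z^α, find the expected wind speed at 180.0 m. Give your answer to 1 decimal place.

11.5 m/s

First find α: α = ln(V₂/V₁)/ln(z₂/z₁) = ln(7.3/4.65)/ln(20.0/2.29) = 0.45101/2.16718 = 0.2081
Extrapolate from 20.0 m to 180.0 m: V₃ = 7.3 × (180.0/20.0)^0.2081 = 7.3 × 1.5797 = 11.5321 m/s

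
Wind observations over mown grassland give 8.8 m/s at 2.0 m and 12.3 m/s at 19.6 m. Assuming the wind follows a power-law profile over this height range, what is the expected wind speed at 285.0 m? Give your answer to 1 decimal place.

First find α: α = ln(V₂/V₁)/ln(z₂/z₁) = ln(12.3/8.8)/ln(19.6/2.0) = 0.33485/2.28238 = 0.1467
Extrapolate from 19.6 m to 285.0 m: V₃ = 12.3 × (285.0/19.6)^0.1467 = 12.3 × 1.4810 = 18.2166 m/s

18.2 m/s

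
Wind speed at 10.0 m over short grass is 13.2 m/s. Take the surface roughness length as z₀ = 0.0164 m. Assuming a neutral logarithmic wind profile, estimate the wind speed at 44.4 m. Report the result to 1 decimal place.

Log law: V(z) ∝ ln(z/z₀), so V₂/V₁ = ln(z₂/z₀) / ln(z₁/z₀).
ln(44.4/0.0164) = 7.9037, ln(10.0/0.0164) = 6.4131
V₂ = 13.2 × 7.9037/6.4131 = 13.2 × 1.2324 = 16.2682 m/s

16.3 m/s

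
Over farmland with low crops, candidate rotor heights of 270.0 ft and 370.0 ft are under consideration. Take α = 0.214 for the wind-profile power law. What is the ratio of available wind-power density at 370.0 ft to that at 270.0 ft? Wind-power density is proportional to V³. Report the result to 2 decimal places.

1.22

Speed ratio: V_B/V_A = (z_B/z_A)^α = (370.0/270.0)^0.214 = (1.3704)^0.214 = 1.06975
Power-density ratio: P_B/P_A = (V_B/V_A)³ = (1.06975)³ = 1.22419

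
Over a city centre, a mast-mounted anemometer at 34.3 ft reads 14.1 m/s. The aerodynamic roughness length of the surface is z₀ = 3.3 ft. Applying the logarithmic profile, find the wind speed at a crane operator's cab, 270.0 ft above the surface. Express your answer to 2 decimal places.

26.53 m/s

Log law: V(z) ∝ ln(z/z₀), so V₂/V₁ = ln(z₂/z₀) / ln(z₁/z₀).
ln(270.0/3.3) = 4.4045, ln(34.3/3.3) = 2.3412
V₂ = 14.1 × 4.4045/2.3412 = 14.1 × 1.8813 = 26.5261 m/s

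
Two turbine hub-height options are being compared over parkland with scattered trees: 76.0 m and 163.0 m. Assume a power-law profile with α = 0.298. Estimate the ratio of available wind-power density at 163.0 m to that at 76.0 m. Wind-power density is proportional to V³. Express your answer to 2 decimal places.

Speed ratio: V_B/V_A = (z_B/z_A)^α = (163.0/76.0)^0.298 = (2.1447)^0.298 = 1.25531
Power-density ratio: P_B/P_A = (V_B/V_A)³ = (1.25531)³ = 1.97810

1.98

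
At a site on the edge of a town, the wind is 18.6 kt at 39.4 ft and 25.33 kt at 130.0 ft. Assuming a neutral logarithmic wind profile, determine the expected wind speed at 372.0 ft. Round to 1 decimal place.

31.3 kt

Log law: V ∝ ln(z/z₀). From the pair, with r = V₁/V₂ = 0.73431,
ln z₀ = (ln z₁ − r·ln z₂)/(1 − r) = (3.6738 − 0.73431×4.8675)/0.26569 = 0.3745 → z₀ = 1.454 ft
V₃ = V₁ · ln(z₃/z₀)/ln(z₁/z₀) = 18.6 × 5.5444/3.2993 = 31.2572 kt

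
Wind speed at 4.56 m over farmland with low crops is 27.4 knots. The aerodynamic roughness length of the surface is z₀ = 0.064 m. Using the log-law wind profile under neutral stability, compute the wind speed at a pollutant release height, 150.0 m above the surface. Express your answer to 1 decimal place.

49.8 knots

Log law: V(z) ∝ ln(z/z₀), so V₂/V₁ = ln(z₂/z₀) / ln(z₁/z₀).
ln(150.0/0.064) = 7.7595, ln(4.56/0.064) = 4.2662
V₂ = 27.4 × 7.7595/4.2662 = 27.4 × 1.8188 = 49.8361 knots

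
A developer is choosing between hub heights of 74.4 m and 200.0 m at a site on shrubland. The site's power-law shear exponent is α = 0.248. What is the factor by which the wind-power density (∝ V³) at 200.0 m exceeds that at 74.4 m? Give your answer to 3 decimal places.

2.087

Speed ratio: V_B/V_A = (z_B/z_A)^α = (200.0/74.4)^0.248 = (2.6882)^0.248 = 1.27792
Power-density ratio: P_B/P_A = (V_B/V_A)³ = (1.27792)³ = 2.08697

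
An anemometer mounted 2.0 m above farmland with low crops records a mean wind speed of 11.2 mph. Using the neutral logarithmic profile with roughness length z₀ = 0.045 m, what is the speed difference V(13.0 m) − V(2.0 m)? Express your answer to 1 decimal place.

Log law: V₂ = V₁ · ln(z₂/z₀)/ln(z₁/z₀) = 11.2 × 5.6660/3.7942 = 16.7253 mph
ΔV = 16.7253 − 11.2 = 5.5253 mph

5.5 mph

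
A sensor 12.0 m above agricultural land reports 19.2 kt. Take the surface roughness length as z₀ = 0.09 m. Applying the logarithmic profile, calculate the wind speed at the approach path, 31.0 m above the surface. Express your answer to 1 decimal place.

22.9 kt

Log law: V(z) ∝ ln(z/z₀), so V₂/V₁ = ln(z₂/z₀) / ln(z₁/z₀).
ln(31.0/0.09) = 5.8419, ln(12.0/0.09) = 4.8929
V₂ = 19.2 × 5.8419/4.8929 = 19.2 × 1.1940 = 22.9243 kt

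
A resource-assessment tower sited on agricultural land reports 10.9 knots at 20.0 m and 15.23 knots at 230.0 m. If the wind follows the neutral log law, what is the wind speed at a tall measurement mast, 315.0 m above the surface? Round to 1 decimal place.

Log law: V ∝ ln(z/z₀). From the pair, with r = V₁/V₂ = 0.71569,
ln z₀ = (ln z₁ − r·ln z₂)/(1 − r) = (2.9957 − 0.71569×5.4381)/0.28431 = -3.1524 → z₀ = 0.04275 m
V₃ = V₁ · ln(z₃/z₀)/ln(z₁/z₀) = 10.9 × 8.9050/6.1482 = 15.7876 knots

15.8 knots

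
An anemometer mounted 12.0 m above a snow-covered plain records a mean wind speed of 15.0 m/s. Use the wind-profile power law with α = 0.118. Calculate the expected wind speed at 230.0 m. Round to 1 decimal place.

21.3 m/s

Power-law profile: V₂ = V₁ · (z₂/z₁)^α
V₂ = 15.0 × (230.0/12.0)^0.118 = 15.0 × (19.1667)^0.118
    = 15.0 × 1.4169 = 21.2536 m/s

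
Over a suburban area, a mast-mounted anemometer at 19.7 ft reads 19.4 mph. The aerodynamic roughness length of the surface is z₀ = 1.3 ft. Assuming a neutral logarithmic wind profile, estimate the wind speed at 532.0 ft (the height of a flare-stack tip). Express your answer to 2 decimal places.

Log law: V(z) ∝ ln(z/z₀), so V₂/V₁ = ln(z₂/z₀) / ln(z₁/z₀).
ln(532.0/1.3) = 6.0143, ln(19.7/1.3) = 2.7183
V₂ = 19.4 × 6.0143/2.7183 = 19.4 × 2.2126 = 42.9235 mph

42.92 mph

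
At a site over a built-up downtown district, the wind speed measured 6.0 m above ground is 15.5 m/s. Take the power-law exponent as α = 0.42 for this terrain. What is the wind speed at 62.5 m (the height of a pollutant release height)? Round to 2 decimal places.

41.47 m/s

Power-law profile: V₂ = V₁ · (z₂/z₁)^α
V₂ = 15.5 × (62.5/6.0)^0.42 = 15.5 × (10.4167)^0.42
    = 15.5 × 2.6758 = 41.4742 m/s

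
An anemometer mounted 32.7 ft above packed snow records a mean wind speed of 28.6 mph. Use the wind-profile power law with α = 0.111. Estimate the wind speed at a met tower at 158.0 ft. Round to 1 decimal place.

34.1 mph

Power-law profile: V₂ = V₁ · (z₂/z₁)^α
V₂ = 28.6 × (158.0/32.7)^0.111 = 28.6 × (4.8318)^0.111
    = 28.6 × 1.1911 = 34.0645 mph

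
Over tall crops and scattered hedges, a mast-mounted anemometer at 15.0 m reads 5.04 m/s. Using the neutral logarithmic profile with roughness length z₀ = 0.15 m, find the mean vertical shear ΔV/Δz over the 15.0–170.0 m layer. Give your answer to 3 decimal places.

Log law: V₂ = V₁ · ln(z₂/z₀)/ln(z₁/z₀) = 5.04 × 7.0329/4.6052 = 7.6970 m/s
ΔV/Δz = (7.6970 − 5.04)/(170.0 − 15.0) = 2.6570/155.0000 = 0.01714 m/s/m

0.017 m/s/m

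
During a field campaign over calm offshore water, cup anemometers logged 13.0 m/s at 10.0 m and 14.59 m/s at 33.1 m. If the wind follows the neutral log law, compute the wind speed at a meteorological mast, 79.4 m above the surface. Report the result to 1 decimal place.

15.8 m/s

Log law: V ∝ ln(z/z₀). From the pair, with r = V₁/V₂ = 0.89102,
ln z₀ = (ln z₁ − r·ln z₂)/(1 − r) = (2.3026 − 0.89102×3.4995)/0.10898 = -7.4838 → z₀ = 0.0005621 m
V₃ = V₁ · ln(z₃/z₀)/ln(z₁/z₀) = 13.0 × 11.8583/9.7864 = 15.7523 m/s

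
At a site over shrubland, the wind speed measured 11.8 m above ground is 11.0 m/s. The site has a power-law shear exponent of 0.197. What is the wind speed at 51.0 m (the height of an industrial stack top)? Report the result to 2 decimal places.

14.68 m/s

Power-law profile: V₂ = V₁ · (z₂/z₁)^α
V₂ = 11.0 × (51.0/11.8)^0.197 = 11.0 × (4.3220)^0.197
    = 11.0 × 1.3342 = 14.6765 m/s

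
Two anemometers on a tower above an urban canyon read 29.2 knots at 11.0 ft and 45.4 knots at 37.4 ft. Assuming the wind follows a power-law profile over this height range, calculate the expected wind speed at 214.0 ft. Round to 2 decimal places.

First find α: α = ln(V₂/V₁)/ln(z₂/z₁) = ln(45.4/29.2)/ln(37.4/11.0) = 0.44134/1.22378 = 0.3606
Extrapolate from 37.4 ft to 214.0 ft: V₃ = 45.4 × (214.0/37.4)^0.3606 = 45.4 × 1.8759 = 85.1641 knots

85.16 knots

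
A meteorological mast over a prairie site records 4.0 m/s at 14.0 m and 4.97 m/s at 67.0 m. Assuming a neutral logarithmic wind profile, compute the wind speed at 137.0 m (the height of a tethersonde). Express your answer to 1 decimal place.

Log law: V ∝ ln(z/z₀). From the pair, with r = V₁/V₂ = 0.80483,
ln z₀ = (ln z₁ − r·ln z₂)/(1 − r) = (2.6391 − 0.80483×4.2047)/0.19517 = -3.8172 → z₀ = 0.02199 m
V₃ = V₁ · ln(z₃/z₀)/ln(z₁/z₀) = 4.0 × 8.7372/6.4562 = 5.4132 m/s

5.4 m/s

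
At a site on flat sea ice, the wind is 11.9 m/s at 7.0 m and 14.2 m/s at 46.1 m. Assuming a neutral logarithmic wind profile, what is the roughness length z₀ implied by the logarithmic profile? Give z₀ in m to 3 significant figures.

Log law: V(z) ∝ ln(z/z₀). With r = V₁/V₂ = 11.9/14.2 = 0.83803,
r · ln(z₂/z₀) = ln(z₁/z₀) ⇒ ln z₀ = (ln z₁ − r·ln z₂)/(1 − r)
ln z₀ = (1.94591 − 0.83803×3.83081) / 0.16197 = -7.8064
z₀ = exp(-7.8064) = 0.0004071 m

z₀ ≈ 0.000407 m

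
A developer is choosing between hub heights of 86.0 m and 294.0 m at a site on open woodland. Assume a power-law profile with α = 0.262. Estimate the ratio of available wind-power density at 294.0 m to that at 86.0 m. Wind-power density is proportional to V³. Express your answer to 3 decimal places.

Speed ratio: V_B/V_A = (z_B/z_A)^α = (294.0/86.0)^0.262 = (3.4186)^0.262 = 1.37997
Power-density ratio: P_B/P_A = (V_B/V_A)³ = (1.37997)³ = 2.62788

2.628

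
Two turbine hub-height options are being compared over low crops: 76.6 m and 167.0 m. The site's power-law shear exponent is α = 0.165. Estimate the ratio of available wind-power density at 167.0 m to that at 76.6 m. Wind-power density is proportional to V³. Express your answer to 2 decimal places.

1.47

Speed ratio: V_B/V_A = (z_B/z_A)^α = (167.0/76.6)^0.165 = (2.1802)^0.165 = 1.13724
Power-density ratio: P_B/P_A = (V_B/V_A)³ = (1.13724)³ = 1.47079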